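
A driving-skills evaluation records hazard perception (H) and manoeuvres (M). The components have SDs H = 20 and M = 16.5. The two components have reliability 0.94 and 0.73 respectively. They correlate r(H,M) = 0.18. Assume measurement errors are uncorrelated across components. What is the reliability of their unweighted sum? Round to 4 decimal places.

Var(H+M) = 20² + 16.5² + 2·[20·16.5·0.18] = 672.25 + 118.8 = 791.05.
Under uncorrelated errors the observed covariances equal the true-score covariances, so only the own-variance terms attenuate.
True-score variance = [20²·0.94 + 16.5²·0.73] + 118.8 = 574.743 + 118.8 = 693.543.
Reliability = 693.543 / 791.05 = 0.8767.

0.8767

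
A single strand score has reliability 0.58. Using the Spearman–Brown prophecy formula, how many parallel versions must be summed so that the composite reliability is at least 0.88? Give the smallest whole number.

k ≥ ρ*(1−ρ₁)/(ρ₁(1−ρ*)) = 0.88·0.42 / (0.58·0.12) = 5.310.
Smallest integer k = 6.

6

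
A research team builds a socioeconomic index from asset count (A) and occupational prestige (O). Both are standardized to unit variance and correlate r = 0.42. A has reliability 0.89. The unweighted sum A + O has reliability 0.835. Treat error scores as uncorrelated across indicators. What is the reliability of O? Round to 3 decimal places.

0.641

Var(A+O) = 2 + 2·0.42 = 2.840.
True-score variance = ρ_A + ρ_O + 2·0.42, so 0.835 = (0.89 + ρ_O + 0.84) / 2.840.
ρ_O = 0.835·2.840 − 0.89 − 0.84 = 0.641.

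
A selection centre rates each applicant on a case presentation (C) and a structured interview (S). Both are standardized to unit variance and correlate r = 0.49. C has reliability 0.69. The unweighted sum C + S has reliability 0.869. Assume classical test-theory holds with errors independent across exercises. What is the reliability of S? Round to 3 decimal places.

0.920

Var(C+S) = 2 + 2·0.49 = 2.980.
True-score variance = ρ_C + ρ_S + 2·0.49, so 0.869 = (0.69 + ρ_S + 0.98) / 2.980.
ρ_S = 0.869·2.980 − 0.69 − 0.98 = 0.920.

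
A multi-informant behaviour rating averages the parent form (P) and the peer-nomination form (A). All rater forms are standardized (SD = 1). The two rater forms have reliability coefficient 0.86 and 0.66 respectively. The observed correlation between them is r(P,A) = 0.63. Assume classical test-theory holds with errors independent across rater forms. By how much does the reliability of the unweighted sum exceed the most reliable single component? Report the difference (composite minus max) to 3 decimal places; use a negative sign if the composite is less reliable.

-0.007

Var(sum) = 2 + 1.26 = 3.26; true-score variance = 1.52 + 1.26 = 2.78; composite reliability = 0.8528.
Max component reliability = 0.8600.
Difference = 0.8528 − 0.8600 = -0.007.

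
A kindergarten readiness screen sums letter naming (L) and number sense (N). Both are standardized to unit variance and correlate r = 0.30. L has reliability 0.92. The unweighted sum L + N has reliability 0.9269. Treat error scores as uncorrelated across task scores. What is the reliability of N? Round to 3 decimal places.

Var(L+N) = 2 + 2·0.30 = 2.600.
True-score variance = ρ_L + ρ_N + 2·0.30, so 0.9269 = (0.92 + ρ_N + 0.60) / 2.600.
ρ_N = 0.9269·2.600 − 0.92 − 0.60 = 0.890.

0.890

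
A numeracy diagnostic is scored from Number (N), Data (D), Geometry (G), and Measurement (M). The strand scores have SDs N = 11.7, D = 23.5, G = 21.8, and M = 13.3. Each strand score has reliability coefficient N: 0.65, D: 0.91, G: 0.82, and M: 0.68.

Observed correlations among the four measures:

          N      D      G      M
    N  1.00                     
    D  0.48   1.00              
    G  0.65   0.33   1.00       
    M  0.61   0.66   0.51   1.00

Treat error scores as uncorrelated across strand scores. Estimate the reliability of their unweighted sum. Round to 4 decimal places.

0.9244

Var(N+D+G+M) = 11.7² + 23.5² + 21.8² + 13.3² + 2·[11.7·23.5·0.48 + 11.7·21.8·0.65 + 11.7·13.3·0.61 + 23.5·21.8·0.33 + 23.5·13.3·0.66 + 21.8·13.3·0.51] = 1341.27 + 1831.8 = 3173.07.
With uncorrelated errors the cross-covariances are all true-score covariance, so they carry over unchanged; only the diagonal terms shrink to ρᵢσᵢ².
True-score variance = [11.7²·0.65 + 23.5²·0.91 + 21.8²·0.82 + 13.3²·0.68] + 1831.8 = 1101.51 + 1831.8 = 2933.31.
Reliability = 2933.31 / 3173.07 = 0.9244.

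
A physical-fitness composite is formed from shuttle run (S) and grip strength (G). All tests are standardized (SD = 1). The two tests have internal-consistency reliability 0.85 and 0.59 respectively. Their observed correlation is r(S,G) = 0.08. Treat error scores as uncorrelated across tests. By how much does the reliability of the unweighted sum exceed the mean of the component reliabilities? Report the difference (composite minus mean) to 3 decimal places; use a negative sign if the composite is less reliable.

Var(sum) = 2 + 0.16 = 2.16; true-score variance = 1.44 + 0.16 = 1.6; composite reliability = 0.7407.
Mean component reliability = 0.7200.
Difference = 0.7407 − 0.7200 = 0.021.

0.021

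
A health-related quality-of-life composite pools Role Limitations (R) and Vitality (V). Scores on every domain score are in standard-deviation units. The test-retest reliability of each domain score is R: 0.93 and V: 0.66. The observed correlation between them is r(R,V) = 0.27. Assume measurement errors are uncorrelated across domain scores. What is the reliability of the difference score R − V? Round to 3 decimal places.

Var(R−V) = 1 + 1 − 2·0.27 = 2 − 0.54 = 1.46.
Because errors are independent across components, Cov(Tᵢ,Tⱼ) = Cov(Xᵢ,Xⱼ); the off-diagonal part of the true-score variance is the same as above.
True-score variance = [0.93 + 0.66] − 0.54 = 1.59 − 0.54 = 1.05.
Reliability = 1.05 / 1.46 = 0.719.

0.719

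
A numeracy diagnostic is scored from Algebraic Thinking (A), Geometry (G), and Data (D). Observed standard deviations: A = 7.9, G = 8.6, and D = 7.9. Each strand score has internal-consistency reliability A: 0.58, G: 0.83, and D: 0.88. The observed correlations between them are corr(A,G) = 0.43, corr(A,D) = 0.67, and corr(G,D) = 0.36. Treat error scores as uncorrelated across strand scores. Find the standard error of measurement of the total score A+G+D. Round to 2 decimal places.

Var(total) = 198.78 + 190.975 = 389.755.
True-score variance = 152.505 + 190.975 = 343.48, so reliability = 0.8813.
Error variance = 389.755 − 343.48 = 46.2746; SEM = √46.2746 = 6.80.

6.80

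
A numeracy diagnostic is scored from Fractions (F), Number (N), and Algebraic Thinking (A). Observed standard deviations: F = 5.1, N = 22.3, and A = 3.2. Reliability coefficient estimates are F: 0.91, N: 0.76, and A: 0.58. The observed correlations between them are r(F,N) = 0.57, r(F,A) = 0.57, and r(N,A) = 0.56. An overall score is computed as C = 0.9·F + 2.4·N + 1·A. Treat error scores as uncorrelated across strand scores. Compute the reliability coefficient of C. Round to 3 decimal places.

Var(C) = 0.9²·5.1² + 2.4²·22.3² + 3.2² + 2·[2.16·5.1·22.3·0.57 + 0.9·5.1·3.2·0.57 + 2.4·22.3·3.2·0.56] = 2895.7 + 488.609 = 3384.31.
Under uncorrelated errors the observed covariances equal the true-score covariances, so only the own-variance terms attenuate.
True-score variance = [0.9²·5.1²·0.91 + 2.4²·22.3²·0.76 + 3.2²·0.58] + 488.609 = 2202.05 + 488.609 = 2690.66.
Reliability = 2690.66 / 3384.31 = 0.795.

0.795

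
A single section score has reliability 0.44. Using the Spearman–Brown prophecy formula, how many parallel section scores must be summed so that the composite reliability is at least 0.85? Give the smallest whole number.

k ≥ ρ*(1−ρ₁)/(ρ₁(1−ρ*)) = 0.85·0.56 / (0.44·0.15) = 7.212.
Smallest integer k = 8.

8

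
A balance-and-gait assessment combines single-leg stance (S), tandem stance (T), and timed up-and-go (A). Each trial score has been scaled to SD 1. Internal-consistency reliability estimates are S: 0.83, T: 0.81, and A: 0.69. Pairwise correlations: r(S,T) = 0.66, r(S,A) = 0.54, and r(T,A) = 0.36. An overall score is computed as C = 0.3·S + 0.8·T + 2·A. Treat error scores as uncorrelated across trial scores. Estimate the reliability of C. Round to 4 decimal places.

Var(C) = 0.3² + 0.8² + 2² + 2·[0.24·0.66 + 0.6·0.54 + 1.6·0.36] = 4.73 + 2.1168 = 6.8468.
With uncorrelated errors the cross-covariances are all true-score covariance, so they carry over unchanged; only the diagonal terms shrink to ρᵢσᵢ².
True-score variance = [0.3²·0.83 + 0.8²·0.81 + 2²·0.69] + 2.1168 = 3.3531 + 2.1168 = 5.4699.
Reliability = 5.4699 / 6.8468 = 0.7989.

0.7989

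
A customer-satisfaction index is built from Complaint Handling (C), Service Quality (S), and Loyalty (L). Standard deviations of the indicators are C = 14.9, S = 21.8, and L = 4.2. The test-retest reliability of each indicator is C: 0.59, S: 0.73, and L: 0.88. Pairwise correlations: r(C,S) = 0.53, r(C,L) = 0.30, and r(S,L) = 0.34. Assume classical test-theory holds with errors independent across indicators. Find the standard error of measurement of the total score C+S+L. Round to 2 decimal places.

14.88

Var(total) = 714.89 + 444.118 = 1159.01.
True-score variance = 493.434 + 444.118 = 937.552, so reliability = 0.8089.
Error variance = 1159.01 − 937.552 = 221.456; SEM = √221.456 = 14.88.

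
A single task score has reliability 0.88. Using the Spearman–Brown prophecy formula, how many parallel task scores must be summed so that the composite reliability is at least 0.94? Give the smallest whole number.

k ≥ ρ*(1−ρ₁)/(ρ₁(1−ρ*)) = 0.94·0.12 / (0.88·0.06) = 2.136.
Smallest integer k = 3.

3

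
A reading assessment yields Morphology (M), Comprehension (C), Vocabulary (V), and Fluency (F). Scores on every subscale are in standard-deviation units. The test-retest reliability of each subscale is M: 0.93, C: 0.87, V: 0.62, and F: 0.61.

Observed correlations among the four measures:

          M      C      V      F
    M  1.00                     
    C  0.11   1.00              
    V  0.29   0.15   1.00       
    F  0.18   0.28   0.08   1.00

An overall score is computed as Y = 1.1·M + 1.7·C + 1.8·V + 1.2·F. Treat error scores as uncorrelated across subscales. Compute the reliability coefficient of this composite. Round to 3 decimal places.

Var(Y) = 1.1² + 1.7² + 1.8² + 1.2² + 2·[1.87·0.11 + 1.98·0.29 + 1.32·0.18 + 3.06·0.15 + 2.04·0.28 + 2.16·0.08] = 8.78 + 4.441 = 13.221.
With uncorrelated errors the cross-covariances are all true-score covariance, so they carry over unchanged; only the diagonal terms shrink to ρᵢσᵢ².
True-score variance = [1.1²·0.93 + 1.7²·0.87 + 1.8²·0.62 + 1.2²·0.61] + 4.441 = 6.5268 + 4.441 = 10.9678.
Reliability = 10.9678 / 13.221 = 0.830.

0.830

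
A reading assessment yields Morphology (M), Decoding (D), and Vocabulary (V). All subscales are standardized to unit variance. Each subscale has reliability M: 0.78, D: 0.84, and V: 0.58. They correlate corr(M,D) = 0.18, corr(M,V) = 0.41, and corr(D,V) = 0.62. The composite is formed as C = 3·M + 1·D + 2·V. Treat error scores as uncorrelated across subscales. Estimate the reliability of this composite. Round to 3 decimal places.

Var(C) = 3² + 1 + 2² + 2·[3·0.18 + 6·0.41 + 2·0.62] = 14 + 8.48 = 22.48.
Because errors are independent across components, Cov(Tᵢ,Tⱼ) = Cov(Xᵢ,Xⱼ); the off-diagonal part of the true-score variance is the same as above.
True-score variance = [3²·0.78 + 0.84 + 2²·0.58] + 8.48 = 10.18 + 8.48 = 18.66.
Reliability = 18.66 / 22.48 = 0.830.

0.830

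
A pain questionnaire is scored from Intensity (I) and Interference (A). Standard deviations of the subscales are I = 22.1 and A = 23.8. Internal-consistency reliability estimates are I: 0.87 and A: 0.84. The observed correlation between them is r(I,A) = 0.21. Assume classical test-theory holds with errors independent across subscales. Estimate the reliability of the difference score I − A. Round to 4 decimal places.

Var(I−A) = 22.1² + 23.8² − 2·22.1·23.8·0.21 = 1054.85 − 220.912 = 833.938.
Under uncorrelated errors the observed covariances equal the true-score covariances, so only the own-variance terms attenuate.
True-score variance = [22.1²·0.87 + 23.8²·0.84] − 220.912 = 900.726 − 220.912 = 679.815.
Reliability = 679.815 / 833.938 = 0.8152.

0.8152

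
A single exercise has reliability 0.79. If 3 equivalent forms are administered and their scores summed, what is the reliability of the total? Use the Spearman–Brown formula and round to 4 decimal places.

ρ_k = kρ / (1 + (k−1)ρ) = 3·0.79 / (1 + 2·0.79) = 2.370 / 2.580 = 0.9186.

0.9186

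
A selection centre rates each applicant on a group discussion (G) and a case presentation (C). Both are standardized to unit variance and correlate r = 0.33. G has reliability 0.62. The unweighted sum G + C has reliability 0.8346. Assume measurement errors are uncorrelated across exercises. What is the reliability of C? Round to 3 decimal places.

0.940

Var(G+C) = 2 + 2·0.33 = 2.660.
True-score variance = ρ_G + ρ_C + 2·0.33, so 0.8346 = (0.62 + ρ_C + 0.66) / 2.660.
ρ_C = 0.8346·2.660 − 0.62 − 0.66 = 0.940.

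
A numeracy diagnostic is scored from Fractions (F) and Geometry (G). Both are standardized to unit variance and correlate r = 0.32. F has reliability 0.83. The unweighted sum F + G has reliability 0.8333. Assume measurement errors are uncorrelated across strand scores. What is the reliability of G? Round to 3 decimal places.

Var(F+G) = 2 + 2·0.32 = 2.640.
True-score variance = ρ_F + ρ_G + 2·0.32, so 0.8333 = (0.83 + ρ_G + 0.64) / 2.640.
ρ_G = 0.8333·2.640 − 0.83 − 0.64 = 0.730.

0.730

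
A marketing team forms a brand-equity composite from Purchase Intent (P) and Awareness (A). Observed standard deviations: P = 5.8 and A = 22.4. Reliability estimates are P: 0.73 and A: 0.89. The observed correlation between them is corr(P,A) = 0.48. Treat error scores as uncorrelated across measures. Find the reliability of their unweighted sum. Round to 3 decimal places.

Var(P+A) = 5.8² + 22.4² + 2·[5.8·22.4·0.48] = 535.4 + 124.723 = 660.123.
Under uncorrelated errors the observed covariances equal the true-score covariances, so only the own-variance terms attenuate.
True-score variance = [5.8²·0.73 + 22.4²·0.89] + 124.723 = 471.124 + 124.723 = 595.847.
Reliability = 595.847 / 660.123 = 0.903.

0.903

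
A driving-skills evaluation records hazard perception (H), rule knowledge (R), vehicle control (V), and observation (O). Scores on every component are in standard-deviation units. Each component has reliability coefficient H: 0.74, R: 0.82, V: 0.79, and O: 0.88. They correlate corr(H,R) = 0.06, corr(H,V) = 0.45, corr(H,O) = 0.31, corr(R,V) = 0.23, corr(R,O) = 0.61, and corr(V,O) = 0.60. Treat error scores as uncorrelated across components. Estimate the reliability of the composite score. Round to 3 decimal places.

0.910

Var(H+R+V+O) = 4 + 2·[0.06 + 0.45 + 0.31 + 0.23 + 0.61 + 0.60] = 4 + 4.52 = 8.52.
Because errors are independent across components, Cov(Tᵢ,Tⱼ) = Cov(Xᵢ,Xⱼ); the off-diagonal part of the true-score variance is the same as above.
True-score variance = [0.74 + 0.82 + 0.79 + 0.88] + 4.52 = 3.23 + 4.52 = 7.75.
Reliability = 7.75 / 8.52 = 0.910.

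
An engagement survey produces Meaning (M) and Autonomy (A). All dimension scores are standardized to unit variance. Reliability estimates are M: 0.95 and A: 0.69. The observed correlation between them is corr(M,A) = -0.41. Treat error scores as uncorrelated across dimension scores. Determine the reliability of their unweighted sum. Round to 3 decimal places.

0.695

Var(M+A) = 2 + 2·[(-0.41)] = 2 − 0.82 = 1.18.
Because errors are independent across components, Cov(Tᵢ,Tⱼ) = Cov(Xᵢ,Xⱼ); the off-diagonal part of the true-score variance is the same as above.
True-score variance = [0.95 + 0.69] − 0.82 = 1.64 − 0.82 = 0.82.
Reliability = 0.82 / 1.18 = 0.695.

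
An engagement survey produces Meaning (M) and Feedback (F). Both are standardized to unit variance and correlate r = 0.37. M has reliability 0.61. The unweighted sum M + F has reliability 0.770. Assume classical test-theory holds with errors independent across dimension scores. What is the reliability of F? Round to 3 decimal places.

Var(M+F) = 2 + 2·0.37 = 2.740.
True-score variance = ρ_M + ρ_F + 2·0.37, so 0.770 = (0.61 + ρ_F + 0.74) / 2.740.
ρ_F = 0.770·2.740 − 0.61 − 0.74 = 0.760.

0.760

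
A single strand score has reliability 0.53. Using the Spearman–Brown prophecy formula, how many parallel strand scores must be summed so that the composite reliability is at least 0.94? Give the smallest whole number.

k ≥ ρ*(1−ρ₁)/(ρ₁(1−ρ*)) = 0.94·0.47 / (0.53·0.06) = 13.893.
Smallest integer k = 14.

14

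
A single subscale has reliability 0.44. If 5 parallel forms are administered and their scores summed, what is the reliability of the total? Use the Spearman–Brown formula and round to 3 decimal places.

0.797

ρ_k = kρ / (1 + (k−1)ρ) = 5·0.44 / (1 + 4·0.44) = 2.200 / 2.760 = 0.797.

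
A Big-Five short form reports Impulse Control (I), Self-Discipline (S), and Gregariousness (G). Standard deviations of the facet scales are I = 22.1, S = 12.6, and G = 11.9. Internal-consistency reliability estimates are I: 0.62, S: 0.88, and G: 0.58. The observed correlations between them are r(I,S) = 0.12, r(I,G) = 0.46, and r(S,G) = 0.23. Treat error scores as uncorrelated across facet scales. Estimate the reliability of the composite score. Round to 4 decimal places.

0.7736

Var(I+S+G) = 22.1² + 12.6² + 11.9² + 2·[22.1·12.6·0.12 + 22.1·11.9·0.46 + 12.6·11.9·0.23] = 788.78 + 377.754 = 1166.53.
Under uncorrelated errors the observed covariances equal the true-score covariances, so only the own-variance terms attenuate.
True-score variance = [22.1²·0.62 + 12.6²·0.88 + 11.9²·0.58] + 377.754 = 524.657 + 377.754 = 902.41.
Reliability = 902.41 / 1166.53 = 0.7736.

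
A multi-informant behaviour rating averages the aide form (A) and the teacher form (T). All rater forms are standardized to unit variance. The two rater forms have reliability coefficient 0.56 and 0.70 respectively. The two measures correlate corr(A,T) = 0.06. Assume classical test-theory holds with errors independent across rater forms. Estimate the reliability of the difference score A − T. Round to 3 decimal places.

Var(A−T) = 1 + 1 − 2·0.06 = 2 − 0.12 = 1.88.
Because errors are independent across components, Cov(Tᵢ,Tⱼ) = Cov(Xᵢ,Xⱼ); the off-diagonal part of the true-score variance is the same as above.
True-score variance = [0.56 + 0.70] − 0.12 = 1.26 − 0.12 = 1.14.
Reliability = 1.14 / 1.88 = 0.606.

0.606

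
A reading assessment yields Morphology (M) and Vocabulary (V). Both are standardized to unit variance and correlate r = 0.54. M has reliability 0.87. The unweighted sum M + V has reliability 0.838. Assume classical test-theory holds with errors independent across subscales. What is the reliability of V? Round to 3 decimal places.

0.631

Var(M+V) = 2 + 2·0.54 = 3.080.
True-score variance = ρ_M + ρ_V + 2·0.54, so 0.838 = (0.87 + ρ_V + 1.08) / 3.080.
ρ_V = 0.838·3.080 − 0.87 − 1.08 = 0.631.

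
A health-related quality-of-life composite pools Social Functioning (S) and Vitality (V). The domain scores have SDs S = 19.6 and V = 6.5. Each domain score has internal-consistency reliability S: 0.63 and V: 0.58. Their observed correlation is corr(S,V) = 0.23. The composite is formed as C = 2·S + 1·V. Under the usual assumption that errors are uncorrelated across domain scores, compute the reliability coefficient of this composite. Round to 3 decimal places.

Var(C) = 2²·19.6² + 6.5² + 2·[2·19.6·6.5·0.23] = 1578.89 + 117.208 = 1696.1.
Under uncorrelated errors the observed covariances equal the true-score covariances, so only the own-variance terms attenuate.
True-score variance = [2²·19.6²·0.63 + 6.5²·0.58] + 117.208 = 992.588 + 117.208 = 1109.8.
Reliability = 1109.8 / 1696.1 = 0.654.

0.654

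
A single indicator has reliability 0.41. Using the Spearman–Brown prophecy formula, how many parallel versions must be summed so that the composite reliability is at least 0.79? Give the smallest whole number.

k ≥ ρ*(1−ρ₁)/(ρ₁(1−ρ*)) = 0.79·0.59 / (0.41·0.21) = 5.413.
Smallest integer k = 6.

6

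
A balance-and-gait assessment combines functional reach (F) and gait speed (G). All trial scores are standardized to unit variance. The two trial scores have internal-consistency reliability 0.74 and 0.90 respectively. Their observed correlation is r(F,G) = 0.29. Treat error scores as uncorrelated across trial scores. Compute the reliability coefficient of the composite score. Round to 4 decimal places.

Var(F+G) = 2 + 2·[0.29] = 2 + 0.58 = 2.58.
With uncorrelated errors the cross-covariances are all true-score covariance, so they carry over unchanged; only the diagonal terms shrink to ρᵢσᵢ².
True-score variance = [0.74 + 0.90] + 0.58 = 1.64 + 0.58 = 2.22.
Reliability = 2.22 / 2.58 = 0.8605.

0.8605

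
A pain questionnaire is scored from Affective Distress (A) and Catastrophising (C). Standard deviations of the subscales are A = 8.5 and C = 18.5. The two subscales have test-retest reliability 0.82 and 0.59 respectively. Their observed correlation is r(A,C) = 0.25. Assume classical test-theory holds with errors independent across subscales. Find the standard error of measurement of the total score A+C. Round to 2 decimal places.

12.38

Var(total) = 414.5 + 78.625 = 493.125.
True-score variance = 261.172 + 78.625 = 339.797, so reliability = 0.6891.
Error variance = 493.125 − 339.797 = 153.328; SEM = √153.328 = 12.38.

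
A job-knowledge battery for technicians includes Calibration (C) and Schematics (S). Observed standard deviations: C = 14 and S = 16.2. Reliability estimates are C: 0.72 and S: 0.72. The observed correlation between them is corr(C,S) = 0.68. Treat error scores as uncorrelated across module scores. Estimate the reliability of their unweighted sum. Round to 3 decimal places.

0.833

Var(C+S) = 14² + 16.2² + 2·[14·16.2·0.68] = 458.44 + 308.448 = 766.888.
With uncorrelated errors the cross-covariances are all true-score covariance, so they carry over unchanged; only the diagonal terms shrink to ρᵢσᵢ².
True-score variance = [14²·0.72 + 16.2²·0.72] + 308.448 = 330.077 + 308.448 = 638.525.
Reliability = 638.525 / 766.888 = 0.833.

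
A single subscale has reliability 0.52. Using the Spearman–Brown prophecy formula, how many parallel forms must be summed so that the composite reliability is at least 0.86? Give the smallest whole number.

6

k ≥ ρ*(1−ρ₁)/(ρ₁(1−ρ*)) = 0.86·0.48 / (0.52·0.14) = 5.670.
Smallest integer k = 6.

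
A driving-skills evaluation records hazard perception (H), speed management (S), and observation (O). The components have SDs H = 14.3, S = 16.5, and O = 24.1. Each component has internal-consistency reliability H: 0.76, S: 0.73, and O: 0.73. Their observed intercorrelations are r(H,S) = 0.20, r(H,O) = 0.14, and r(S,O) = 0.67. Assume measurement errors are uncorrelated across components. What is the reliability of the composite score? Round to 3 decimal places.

0.843

Var(H+S+O) = 14.3² + 16.5² + 24.1² + 2·[14.3·16.5·0.20 + 14.3·24.1·0.14 + 16.5·24.1·0.67] = 1057.55 + 723.727 = 1781.28.
With uncorrelated errors the cross-covariances are all true-score covariance, so they carry over unchanged; only the diagonal terms shrink to ρᵢσᵢ².
True-score variance = [14.3²·0.76 + 16.5²·0.73 + 24.1²·0.73] + 723.727 = 778.146 + 723.727 = 1501.87.
Reliability = 1501.87 / 1781.28 = 0.843.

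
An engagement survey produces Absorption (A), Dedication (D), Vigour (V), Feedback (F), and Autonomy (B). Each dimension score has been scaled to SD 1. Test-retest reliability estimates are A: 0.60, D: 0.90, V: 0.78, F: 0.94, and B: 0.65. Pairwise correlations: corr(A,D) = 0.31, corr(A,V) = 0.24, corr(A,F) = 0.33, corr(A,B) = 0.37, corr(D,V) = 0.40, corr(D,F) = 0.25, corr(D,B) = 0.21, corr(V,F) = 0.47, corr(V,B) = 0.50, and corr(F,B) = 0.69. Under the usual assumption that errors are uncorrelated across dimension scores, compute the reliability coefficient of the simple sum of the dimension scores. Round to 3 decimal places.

0.910

Var(A+D+V+F+B) = 5 + 2·[0.31 + 0.24 + 0.33 + 0.37 + 0.40 + 0.25 + 0.21 + 0.47 + 0.50 + 0.69] = 5 + 7.54 = 12.54.
With uncorrelated errors the cross-covariances are all true-score covariance, so they carry over unchanged; only the diagonal terms shrink to ρᵢσᵢ².
True-score variance = [0.60 + 0.90 + 0.78 + 0.94 + 0.65] + 7.54 = 3.87 + 7.54 = 11.41.
Reliability = 11.41 / 12.54 = 0.910.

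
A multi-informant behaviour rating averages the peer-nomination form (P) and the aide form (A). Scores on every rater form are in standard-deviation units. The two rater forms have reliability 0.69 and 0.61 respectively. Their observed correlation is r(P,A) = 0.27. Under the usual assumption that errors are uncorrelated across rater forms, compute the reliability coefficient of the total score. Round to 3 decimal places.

0.724

Var(P+A) = 2 + 2·[0.27] = 2 + 0.54 = 2.54.
Because errors are independent across components, Cov(Tᵢ,Tⱼ) = Cov(Xᵢ,Xⱼ); the off-diagonal part of the true-score variance is the same as above.
True-score variance = [0.69 + 0.61] + 0.54 = 1.3 + 0.54 = 1.84.
Reliability = 1.84 / 2.54 = 0.724.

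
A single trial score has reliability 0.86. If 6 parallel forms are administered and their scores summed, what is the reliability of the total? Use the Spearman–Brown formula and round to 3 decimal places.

ρ_k = kρ / (1 + (k−1)ρ) = 6·0.86 / (1 + 5·0.86) = 5.160 / 5.300 = 0.974.

0.974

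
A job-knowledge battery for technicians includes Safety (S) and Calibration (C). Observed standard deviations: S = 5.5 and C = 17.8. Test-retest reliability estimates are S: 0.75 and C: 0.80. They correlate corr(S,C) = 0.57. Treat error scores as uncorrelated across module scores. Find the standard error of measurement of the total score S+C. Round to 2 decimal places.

Var(total) = 347.09 + 111.606 = 458.696.
True-score variance = 276.16 + 111.606 = 387.766, so reliability = 0.8454.
Error variance = 458.696 − 387.766 = 70.9305; SEM = √70.9305 = 8.42.

8.42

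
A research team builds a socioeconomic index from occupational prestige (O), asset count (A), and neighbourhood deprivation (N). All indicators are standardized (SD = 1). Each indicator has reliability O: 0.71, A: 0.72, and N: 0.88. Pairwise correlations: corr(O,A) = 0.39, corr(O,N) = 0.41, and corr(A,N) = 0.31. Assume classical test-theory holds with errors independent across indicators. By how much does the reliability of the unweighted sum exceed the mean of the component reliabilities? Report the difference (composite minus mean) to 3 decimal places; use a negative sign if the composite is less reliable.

Var(sum) = 3 + 2.22 = 5.22; true-score variance = 2.31 + 2.22 = 4.53; composite reliability = 0.8678.
Mean component reliability = 0.7700.
Difference = 0.8678 − 0.7700 = 0.098.

0.098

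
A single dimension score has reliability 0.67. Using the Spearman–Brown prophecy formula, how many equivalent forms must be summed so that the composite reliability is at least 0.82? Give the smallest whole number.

3

k ≥ ρ*(1−ρ₁)/(ρ₁(1−ρ*)) = 0.82·0.33 / (0.67·0.18) = 2.244.
Smallest integer k = 3.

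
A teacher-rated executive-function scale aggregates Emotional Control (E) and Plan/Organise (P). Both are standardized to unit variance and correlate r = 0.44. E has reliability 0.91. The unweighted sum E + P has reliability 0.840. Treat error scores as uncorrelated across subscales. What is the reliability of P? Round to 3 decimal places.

Var(E+P) = 2 + 2·0.44 = 2.880.
True-score variance = ρ_E + ρ_P + 2·0.44, so 0.840 = (0.91 + ρ_P + 0.88) / 2.880.
ρ_P = 0.840·2.880 − 0.91 − 0.88 = 0.629.

0.629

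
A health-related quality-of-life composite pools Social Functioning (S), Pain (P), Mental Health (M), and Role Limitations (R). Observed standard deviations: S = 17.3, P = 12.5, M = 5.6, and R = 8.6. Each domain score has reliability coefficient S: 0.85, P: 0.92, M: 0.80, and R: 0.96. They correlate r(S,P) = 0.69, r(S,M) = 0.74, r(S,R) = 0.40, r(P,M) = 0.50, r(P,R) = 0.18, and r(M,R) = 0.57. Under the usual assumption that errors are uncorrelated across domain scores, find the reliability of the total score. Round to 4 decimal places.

Var(S+P+M+R) = 17.3² + 12.5² + 5.6² + 8.6² + 2·[17.3·12.5·0.69 + 17.3·5.6·0.74 + 17.3·8.6·0.40 + 12.5·5.6·0.50 + 12.5·8.6·0.18 + 5.6·8.6·0.57] = 560.86 + 724.434 = 1285.29.
Because errors are independent across components, Cov(Tᵢ,Tⱼ) = Cov(Xᵢ,Xⱼ); the off-diagonal part of the true-score variance is the same as above.
True-score variance = [17.3²·0.85 + 12.5²·0.92 + 5.6²·0.80 + 8.6²·0.96] + 724.434 = 494.236 + 724.434 = 1218.67.
Reliability = 1218.67 / 1285.29 = 0.9482.

0.9482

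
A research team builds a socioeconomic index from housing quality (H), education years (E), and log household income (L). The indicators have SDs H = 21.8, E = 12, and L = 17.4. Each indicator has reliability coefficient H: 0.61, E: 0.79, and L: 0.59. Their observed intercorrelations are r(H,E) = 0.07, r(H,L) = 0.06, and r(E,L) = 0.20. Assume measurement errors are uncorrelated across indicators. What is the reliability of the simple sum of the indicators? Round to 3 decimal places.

0.688

Var(H+E+L) = 21.8² + 12² + 17.4² + 2·[21.8·12·0.07 + 21.8·17.4·0.06 + 12·17.4·0.20] = 922 + 165.662 = 1087.66.
Under uncorrelated errors the observed covariances equal the true-score covariances, so only the own-variance terms attenuate.
True-score variance = [21.8²·0.61 + 12²·0.79 + 17.4²·0.59] + 165.662 = 582.285 + 165.662 = 747.947.
Reliability = 747.947 / 1087.66 = 0.688.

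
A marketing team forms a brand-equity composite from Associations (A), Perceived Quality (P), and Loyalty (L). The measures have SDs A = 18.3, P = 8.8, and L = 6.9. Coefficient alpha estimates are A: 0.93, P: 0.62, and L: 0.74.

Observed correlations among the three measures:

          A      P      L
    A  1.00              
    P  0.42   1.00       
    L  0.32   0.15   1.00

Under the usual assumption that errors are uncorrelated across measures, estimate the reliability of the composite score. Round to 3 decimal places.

0.906

Var(A+P+L) = 18.3² + 8.8² + 6.9² + 2·[18.3·8.8·0.42 + 18.3·6.9·0.32 + 8.8·6.9·0.15] = 459.94 + 234.302 = 694.242.
With uncorrelated errors the cross-covariances are all true-score covariance, so they carry over unchanged; only the diagonal terms shrink to ρᵢσᵢ².
True-score variance = [18.3²·0.93 + 8.8²·0.62 + 6.9²·0.74] + 234.302 = 394.692 + 234.302 = 628.994.
Reliability = 628.994 / 694.242 = 0.906.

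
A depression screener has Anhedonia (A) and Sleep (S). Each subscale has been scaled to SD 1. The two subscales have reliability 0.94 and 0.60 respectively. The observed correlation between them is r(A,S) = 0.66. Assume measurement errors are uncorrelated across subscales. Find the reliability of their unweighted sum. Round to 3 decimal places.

Var(A+S) = 2 + 2·[0.66] = 2 + 1.32 = 3.32.
With uncorrelated errors the cross-covariances are all true-score covariance, so they carry over unchanged; only the diagonal terms shrink to ρᵢσᵢ².
True-score variance = [0.94 + 0.60] + 1.32 = 1.54 + 1.32 = 2.86.
Reliability = 2.86 / 3.32 = 0.861.

0.861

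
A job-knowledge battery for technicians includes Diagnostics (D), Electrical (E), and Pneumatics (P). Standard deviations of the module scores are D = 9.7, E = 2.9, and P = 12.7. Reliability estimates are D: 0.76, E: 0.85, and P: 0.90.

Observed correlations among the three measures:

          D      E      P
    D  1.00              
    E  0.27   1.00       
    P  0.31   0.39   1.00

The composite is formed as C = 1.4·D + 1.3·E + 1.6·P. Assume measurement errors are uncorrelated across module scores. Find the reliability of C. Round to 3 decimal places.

Var(C) = 1.4²·9.7² + 1.3²·2.9² + 1.6²·12.7² + 2·[1.82·9.7·2.9·0.27 + 2.24·9.7·12.7·0.31 + 2.08·2.9·12.7·0.39] = 611.532 + 258.485 = 870.017.
Because errors are independent across components, Cov(Tᵢ,Tⱼ) = Cov(Xᵢ,Xⱼ); the off-diagonal part of the true-score variance is the same as above.
True-score variance = [1.4²·9.7²·0.76 + 1.3²·2.9²·0.85 + 1.6²·12.7²·0.90] + 258.485 = 523.85 + 258.485 = 782.335.
Reliability = 782.335 / 870.017 = 0.899.

0.899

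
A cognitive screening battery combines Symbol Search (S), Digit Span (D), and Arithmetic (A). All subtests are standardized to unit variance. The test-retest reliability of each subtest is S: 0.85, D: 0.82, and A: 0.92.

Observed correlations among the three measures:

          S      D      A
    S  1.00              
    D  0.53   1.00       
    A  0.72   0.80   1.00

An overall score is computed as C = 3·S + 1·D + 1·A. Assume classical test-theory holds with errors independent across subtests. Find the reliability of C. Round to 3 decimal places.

0.920

Var(C) = 3² + 1 + 1 + 2·[3·0.53 + 3·0.72 + 0.80] = 11 + 9.1 = 20.1.
Because errors are independent across components, Cov(Tᵢ,Tⱼ) = Cov(Xᵢ,Xⱼ); the off-diagonal part of the true-score variance is the same as above.
True-score variance = [3²·0.85 + 0.82 + 0.92] + 9.1 = 9.39 + 9.1 = 18.49.
Reliability = 18.49 / 20.1 = 0.920.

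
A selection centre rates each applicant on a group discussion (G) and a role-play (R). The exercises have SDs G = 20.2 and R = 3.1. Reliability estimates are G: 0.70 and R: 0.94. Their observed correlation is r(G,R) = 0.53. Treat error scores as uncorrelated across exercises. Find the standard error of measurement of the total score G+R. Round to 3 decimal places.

Var(total) = 417.65 + 66.3772 = 484.027.
True-score variance = 294.661 + 66.3772 = 361.039, so reliability = 0.7459.
Error variance = 484.027 − 361.039 = 122.989; SEM = √122.989 = 11.090.

11.090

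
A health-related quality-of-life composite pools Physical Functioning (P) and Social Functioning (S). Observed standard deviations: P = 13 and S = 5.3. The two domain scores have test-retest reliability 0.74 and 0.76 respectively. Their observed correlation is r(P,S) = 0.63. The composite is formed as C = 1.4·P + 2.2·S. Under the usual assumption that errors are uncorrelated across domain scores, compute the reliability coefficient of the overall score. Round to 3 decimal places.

Var(C) = 1.4²·13² + 2.2²·5.3² + 2·[3.08·13·5.3·0.63] = 467.196 + 267.387 = 734.583.
Because errors are independent across components, Cov(Tᵢ,Tⱼ) = Cov(Xᵢ,Xⱼ); the off-diagonal part of the true-score variance is the same as above.
True-score variance = [1.4²·13²·0.74 + 2.2²·5.3²·0.76] + 267.387 = 348.444 + 267.387 = 615.831.
Reliability = 615.831 / 734.583 = 0.838.

0.838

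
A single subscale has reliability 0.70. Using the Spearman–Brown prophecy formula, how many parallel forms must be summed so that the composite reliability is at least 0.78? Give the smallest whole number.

2

k ≥ ρ*(1−ρ₁)/(ρ₁(1−ρ*)) = 0.78·0.30 / (0.70·0.22) = 1.519.
Smallest integer k = 2.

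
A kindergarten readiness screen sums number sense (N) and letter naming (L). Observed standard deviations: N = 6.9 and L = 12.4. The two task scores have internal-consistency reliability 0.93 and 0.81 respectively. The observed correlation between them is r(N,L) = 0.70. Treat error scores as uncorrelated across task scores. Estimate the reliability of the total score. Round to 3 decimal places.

0.899

Var(N+L) = 6.9² + 12.4² + 2·[6.9·12.4·0.70] = 201.37 + 119.784 = 321.154.
Under uncorrelated errors the observed covariances equal the true-score covariances, so only the own-variance terms attenuate.
True-score variance = [6.9²·0.93 + 12.4²·0.81] + 119.784 = 168.823 + 119.784 = 288.607.
Reliability = 288.607 / 321.154 = 0.899.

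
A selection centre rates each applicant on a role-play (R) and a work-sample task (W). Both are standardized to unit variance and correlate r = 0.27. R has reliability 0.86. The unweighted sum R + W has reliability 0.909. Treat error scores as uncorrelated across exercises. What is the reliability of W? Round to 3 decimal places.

Var(R+W) = 2 + 2·0.27 = 2.540.
True-score variance = ρ_R + ρ_W + 2·0.27, so 0.909 = (0.86 + ρ_W + 0.54) / 2.540.
ρ_W = 0.909·2.540 − 0.86 − 0.54 = 0.909.

0.909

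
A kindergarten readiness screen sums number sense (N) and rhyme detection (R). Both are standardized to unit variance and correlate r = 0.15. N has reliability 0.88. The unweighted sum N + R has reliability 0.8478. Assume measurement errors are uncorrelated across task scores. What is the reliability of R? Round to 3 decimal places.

0.770

Var(N+R) = 2 + 2·0.15 = 2.300.
True-score variance = ρ_N + ρ_R + 2·0.15, so 0.8478 = (0.88 + ρ_R + 0.30) / 2.300.
ρ_R = 0.8478·2.300 − 0.88 − 0.30 = 0.770.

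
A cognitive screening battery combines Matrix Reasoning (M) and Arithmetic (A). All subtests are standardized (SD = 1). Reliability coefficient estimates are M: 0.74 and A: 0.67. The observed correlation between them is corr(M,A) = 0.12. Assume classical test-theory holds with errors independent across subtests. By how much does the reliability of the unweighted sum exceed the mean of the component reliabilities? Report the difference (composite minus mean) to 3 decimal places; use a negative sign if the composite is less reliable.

Var(sum) = 2 + 0.24 = 2.24; true-score variance = 1.41 + 0.24 = 1.65; composite reliability = 0.7366.
Mean component reliability = 0.7050.
Difference = 0.7366 − 0.7050 = 0.032.

0.032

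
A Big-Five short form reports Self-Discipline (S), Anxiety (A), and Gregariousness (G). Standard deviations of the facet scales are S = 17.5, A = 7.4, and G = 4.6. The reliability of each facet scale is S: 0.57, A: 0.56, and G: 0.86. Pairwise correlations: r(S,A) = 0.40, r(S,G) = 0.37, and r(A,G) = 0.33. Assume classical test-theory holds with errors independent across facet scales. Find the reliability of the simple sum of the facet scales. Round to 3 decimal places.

Var(S+A+G) = 17.5² + 7.4² + 4.6² + 2·[17.5·7.4·0.40 + 17.5·4.6·0.37 + 7.4·4.6·0.33] = 382.17 + 185.636 = 567.806.
With uncorrelated errors the cross-covariances are all true-score covariance, so they carry over unchanged; only the diagonal terms shrink to ρᵢσᵢ².
True-score variance = [17.5²·0.57 + 7.4²·0.56 + 4.6²·0.86] + 185.636 = 223.426 + 185.636 = 409.062.
Reliability = 409.062 / 567.806 = 0.720.

0.720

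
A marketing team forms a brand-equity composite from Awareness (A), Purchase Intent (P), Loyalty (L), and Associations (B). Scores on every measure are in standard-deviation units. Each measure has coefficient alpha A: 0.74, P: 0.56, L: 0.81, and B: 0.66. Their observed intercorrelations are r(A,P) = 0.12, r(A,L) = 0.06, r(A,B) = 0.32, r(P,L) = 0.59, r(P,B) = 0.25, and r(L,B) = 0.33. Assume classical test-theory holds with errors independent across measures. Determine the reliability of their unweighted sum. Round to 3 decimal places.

Var(A+P+L+B) = 4 + 2·[0.12 + 0.06 + 0.32 + 0.59 + 0.25 + 0.33] = 4 + 3.34 = 7.34.
With uncorrelated errors the cross-covariances are all true-score covariance, so they carry over unchanged; only the diagonal terms shrink to ρᵢσᵢ².
True-score variance = [0.74 + 0.56 + 0.81 + 0.66] + 3.34 = 2.77 + 3.34 = 6.11.
Reliability = 6.11 / 7.34 = 0.832.

0.832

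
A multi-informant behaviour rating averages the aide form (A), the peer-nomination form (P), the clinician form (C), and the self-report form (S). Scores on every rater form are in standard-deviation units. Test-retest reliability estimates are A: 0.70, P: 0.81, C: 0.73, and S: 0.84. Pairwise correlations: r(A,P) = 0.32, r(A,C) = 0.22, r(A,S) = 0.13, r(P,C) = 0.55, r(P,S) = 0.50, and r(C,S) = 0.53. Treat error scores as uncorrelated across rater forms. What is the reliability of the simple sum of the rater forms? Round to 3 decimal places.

0.892

Var(A+P+C+S) = 4 + 2·[0.32 + 0.22 + 0.13 + 0.55 + 0.50 + 0.53] = 4 + 4.5 = 8.5.
Under uncorrelated errors the observed covariances equal the true-score covariances, so only the own-variance terms attenuate.
True-score variance = [0.70 + 0.81 + 0.73 + 0.84] + 4.5 = 3.08 + 4.5 = 7.58.
Reliability = 7.58 / 8.5 = 0.892.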